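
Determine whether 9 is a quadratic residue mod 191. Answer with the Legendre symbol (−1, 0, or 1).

Euler's criterion: (9/191) ≡ 9^95 (mod 191).
9^2 ≡ 81 (mod 191)
9^4 ≡ 67 (mod 191)
9^8 ≡ 96 (mod 191)
9^16 ≡ 48 (mod 191)
9^32 ≡ 12 (mod 191)
9^64 ≡ 144 (mod 191)
9^95 = 9^(64+16+8+4+2+1) ≡ 1 (mod 191).
Result is 1, so (9/191) = 1.

1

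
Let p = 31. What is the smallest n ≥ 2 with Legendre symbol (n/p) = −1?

3

(2/31) = +1, so 2 is a residue.
(3/31) = −1, so 3 is the smallest positive non-residue mod 31.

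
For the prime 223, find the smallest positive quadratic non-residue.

(2/223) = +1, so 2 is a residue.
(3/223) = −1, so 3 is the smallest positive non-residue mod 223.

3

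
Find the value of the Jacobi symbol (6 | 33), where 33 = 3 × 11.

0

Pull out 2: since 33 ≡ 1 (mod 8), (2/33) = +1.
Reciprocity: 3 ≡ 3 and 33 ≡ 1 (mod 4), so (3/33) = +(33/3).
Reduce top mod 3: now compute (0/3).
Top reduces to 0: gcd > 1, so the symbol is 0.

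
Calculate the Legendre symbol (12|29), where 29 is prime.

-1

Euler's criterion: (12/29) ≡ 12^14 (mod 29).
12^2 ≡ 28 (mod 29)
12^4 ≡ 1 (mod 29)
12^8 ≡ 1 (mod 29)
12^14 = 12^(8+4+2) ≡ 28 (mod 29).
Result is 28 ≡ −1, so (12/29) = −1.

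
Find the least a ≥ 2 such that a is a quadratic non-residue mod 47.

(2/47) = +1, so 2 is a residue.
(3/47) = +1, so 3 is a residue.
(4/47) = +1, so 4 is a residue.
(5/47) = −1, so 5 is the smallest positive non-residue mod 47.

5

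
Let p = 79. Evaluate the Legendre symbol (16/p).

1

Pull out 2^4: since 79 ≡ 7 (mod 8), (2/79) = +1, so (2/79)^4 = +1.
Reached (1/79) = 1. Collecting the sign flips along the way, the symbol is +1.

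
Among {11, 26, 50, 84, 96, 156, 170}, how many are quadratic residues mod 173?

2

(11/173) = -1 → non-residue.
(26/173) = -1 → non-residue.
(50/173) = -1 → non-residue.
(84/173) = +1 → QR.
(96/173) = +1 → QR.
(156/173) = -1 → non-residue.
(170/173) = -1 → non-residue.
Total quadratic residues among the 7: 2.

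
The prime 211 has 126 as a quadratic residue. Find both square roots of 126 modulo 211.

Since 211 ≡ 3 (mod 4), a square root of 126 is 126^((211+1)/4) = 126^53 mod 211.
Repeated squaring: 126^2≡51, 126^4≡69, 126^8≡119, 126^16≡24, 126^32≡154 (mod 211).
126^53 = 126^(32+16+4+1) ≡ 45 (mod 211).
Check: 45² = 2025 ≡ 126 (mod 211). The two roots are 45 and 166.

45, 166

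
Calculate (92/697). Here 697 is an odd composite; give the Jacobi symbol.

-1

Pull out 2^2: since 697 ≡ 1 (mod 8), (2/697) = +1, so (2/697)^2 = +1.
Reciprocity: 23 ≡ 3 and 697 ≡ 1 (mod 4), so (23/697) = +(697/23).
Reduce top mod 23: now compute (7/23).
Reciprocity: 7 ≡ 3 and 23 ≡ 3 (mod 4), so (7/23) = −(23/7).
Reduce top mod 7: now compute (2/7).
Pull out 2: since 7 ≡ 7 (mod 8), (2/7) = +1.
Reached (1/7) = 1. Collecting the sign flips along the way, the symbol is -1.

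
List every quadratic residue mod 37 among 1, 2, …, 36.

Square k = 1,…,18 (k and 37−k give the same square):
1²=1, 2²=4, 3²=9, 4²=16, 5²=25, 6²=36, 7²≡12, 8²≡27, 9²≡7, 10²≡26, 11²≡10, 12²≡33, 13²≡21, 14²≡11, 15²≡3, 16²≡34, 17²≡30, 18²≡28 (mod 37).
So the quadratic residues mod 37 are {1, 3, 4, 7, 9, 10, 11, 12, 16, 21, 25, 26, 27, 28, 30, 33, 34, 36}.

1,3,4,7,9,10,11,12,16,21,25,26,27,28,30,33,34,36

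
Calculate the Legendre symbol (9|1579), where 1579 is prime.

Reciprocity: 9 ≡ 1 and 1579 ≡ 3 (mod 4), so (9/1579) = +(1579/9).
Reduce top mod 9: now compute (4/9).
Pull out 2^2: since 9 ≡ 1 (mod 8), (2/9) = +1, so (2/9)^2 = +1.
Reached (1/9) = 1. Collecting the sign flips along the way, the symbol is +1.

1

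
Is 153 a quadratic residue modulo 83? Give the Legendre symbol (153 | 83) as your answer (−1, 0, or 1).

1

First reduce: 153 ≡ 70 (mod 83).
Pull out 2: since 83 ≡ 3 (mod 8), (2/83) = -1.
Reciprocity: 35 ≡ 3 and 83 ≡ 3 (mod 4), so (35/83) = −(83/35).
Reduce top mod 35: now compute (13/35).
Reciprocity: 13 ≡ 1 and 35 ≡ 3 (mod 4), so (13/35) = +(35/13).
Reduce top mod 13: now compute (9/13).
Reciprocity: 9 ≡ 1 and 13 ≡ 1 (mod 4), so (9/13) = +(13/9).
Reduce top mod 9: now compute (4/9).
Pull out 2^2: since 9 ≡ 1 (mod 8), (2/9) = +1, so (2/9)^2 = +1.
Reached (1/9) = 1. Collecting the sign flips along the way, the symbol is +1.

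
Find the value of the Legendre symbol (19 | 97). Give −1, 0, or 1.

-1

Euler's criterion: (19/97) ≡ 19^48 (mod 97).
19^2 ≡ 70 (mod 97)
19^4 ≡ 50 (mod 97)
19^8 ≡ 75 (mod 97)
19^16 ≡ 96 (mod 97)
19^32 ≡ 1 (mod 97)
19^48 = 19^(32+16) ≡ 96 (mod 97).
Result is 96 ≡ −1, so (19/97) = −1.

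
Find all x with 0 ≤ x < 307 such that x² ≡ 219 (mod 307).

Since 307 ≡ 3 (mod 4), a square root of 219 is 219^((307+1)/4) = 219^77 mod 307.
Repeated squaring: 219^2≡69, 219^4≡156, 219^8≡83, 219^16≡135, 219^32≡112, 219^64≡264 (mod 307).
219^77 = 219^(64+8+4+1) ≡ 181 (mod 307).
Check: 181² = 32761 ≡ 219 (mod 307). The two roots are 126 and 181.

126, 181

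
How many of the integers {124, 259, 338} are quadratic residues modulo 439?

(124/439) = -1 → non-residue.
(259/439) = -1 → non-residue.
(338/439) = +1 → QR.
Total quadratic residues among the 3: 1.

1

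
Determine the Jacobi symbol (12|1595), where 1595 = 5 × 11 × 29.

1

Pull out 2^2: since 1595 ≡ 3 (mod 8), (2/1595) = -1, so (2/1595)^2 = +1.
Reciprocity: 3 ≡ 3 and 1595 ≡ 3 (mod 4), so (3/1595) = −(1595/3).
Reduce top mod 3: now compute (2/3).
Pull out 2: since 3 ≡ 3 (mod 8), (2/3) = -1.
Reached (1/3) = 1. Collecting the sign flips along the way, the symbol is +1.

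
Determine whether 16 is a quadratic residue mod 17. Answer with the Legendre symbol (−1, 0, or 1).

Pull out 2^4: since 17 ≡ 1 (mod 8), (2/17) = +1, so (2/17)^4 = +1.
Reached (1/17) = 1. Collecting the sign flips along the way, the symbol is +1.

1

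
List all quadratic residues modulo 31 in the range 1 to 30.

Square k = 1,…,15 (k and 31−k give the same square):
1²=1, 2²=4, 3²=9, 4²=16, 5²=25, 6²≡5, 7²≡18, 8²≡2, 9²≡19, 10²≡7, 11²≡28, 12²≡20, 13²≡14, 14²≡10, 15²≡8 (mod 31).
So the quadratic residues mod 31 are {1, 2, 4, 5, 7, 8, 9, 10, 14, 16, 18, 19, 20, 25, 28}.

1, 2, 4, 5, 7, 8, 9, 10, 14, 16, 18, 19, 20, 25, 28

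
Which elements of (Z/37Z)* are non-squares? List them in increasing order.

Square k = 1,…,18 (k and 37−k give the same square):
1²=1, 2²=4, 3²=9, 4²=16, 5²=25, 6²=36, 7²≡12, 8²≡27, 9²≡7, 10²≡26, 11²≡10, 12²≡33, 13²≡21, 14²≡11, 15²≡3, 16²≡34, 17²≡30, 18²≡28 (mod 37).
The residues are {1, 3, 4, 7, 9, 10, 11, 12, 16, 21, 25, 26, 27, 28, 30, 33, 34, 36}; the non-residues are the remaining 18 nonzero classes.

2, 5, 6, 8, 13, 14, 15, 17, 18, 19, 20, 22, 23, 24, 29, 31, 32, 35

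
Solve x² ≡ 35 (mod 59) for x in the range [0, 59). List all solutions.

25, 34

Since 59 ≡ 3 (mod 4), a square root of 35 is 35^((59+1)/4) = 35^15 mod 59.
Repeated squaring: 35^2≡45, 35^4≡19, 35^8≡7 (mod 59).
35^15 = 35^(8+4+2+1) ≡ 25 (mod 59).
Check: 25² = 625 ≡ 35 (mod 59). The two roots are 25 and 34.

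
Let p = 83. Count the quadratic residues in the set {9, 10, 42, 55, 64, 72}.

3

(9/83) = +1 → QR.
(10/83) = +1 → QR.
(42/83) = -1 → non-residue.
(55/83) = -1 → non-residue.
(64/83) = +1 → QR.
(72/83) = -1 → non-residue.
Total quadratic residues among the 6: 3.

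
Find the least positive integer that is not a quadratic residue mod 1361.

3

(2/1361) = +1, so 2 is a residue.
(3/1361) = −1, so 3 is the smallest positive non-residue mod 1361.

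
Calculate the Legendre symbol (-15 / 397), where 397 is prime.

Euler's criterion: (-15/397) ≡ 382^198 (mod 397).
382^2 ≡ 225 (mod 397)
382^4 ≡ 206 (mod 397)
382^8 ≡ 354 (mod 397)
382^16 ≡ 261 (mod 397)
382^32 ≡ 234 (mod 397)
382^64 ≡ 367 (mod 397)
382^128 ≡ 106 (mod 397)
382^198 = 382^(128+64+4+2) ≡ 396 (mod 397).
Result is 396 ≡ −1, so (-15/397) = −1.

-1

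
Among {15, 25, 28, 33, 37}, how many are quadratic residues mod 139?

3

(15/139) = -1 → non-residue.
(25/139) = +1 → QR.
(28/139) = +1 → QR.
(33/139) = -1 → non-residue.
(37/139) = +1 → QR.
Total quadratic residues among the 5: 3.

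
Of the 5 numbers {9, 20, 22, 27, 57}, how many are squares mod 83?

2

(9/83) = +1 → QR.
(20/83) = -1 → non-residue.
(22/83) = -1 → non-residue.
(27/83) = +1 → QR.
(57/83) = -1 → non-residue.
Total quadratic residues among the 5: 2.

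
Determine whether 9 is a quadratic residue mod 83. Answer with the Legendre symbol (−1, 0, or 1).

Reciprocity: 9 ≡ 1 and 83 ≡ 3 (mod 4), so (9/83) = +(83/9).
Reduce top mod 9: now compute (2/9).
Pull out 2: since 9 ≡ 1 (mod 8), (2/9) = +1.
Reached (1/9) = 1. Collecting the sign flips along the way, the symbol is +1.

1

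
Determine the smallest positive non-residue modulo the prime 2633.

(2/2633) = +1, so 2 is a residue.
(3/2633) = −1, so 3 is the smallest positive non-residue mod 2633.

3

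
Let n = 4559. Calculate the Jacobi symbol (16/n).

Pull out 2^4: since 4559 ≡ 7 (mod 8), (2/4559) = +1, so (2/4559)^4 = +1.
Reached (1/4559) = 1. Collecting the sign flips along the way, the symbol is +1.

1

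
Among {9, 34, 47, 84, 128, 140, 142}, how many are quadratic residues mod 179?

(9/179) = +1 → QR.
(34/179) = -1 → non-residue.
(47/179) = +1 → QR.
(84/179) = -1 → non-residue.
(128/179) = -1 → non-residue.
(140/179) = -1 → non-residue.
(142/179) = +1 → QR.
Total quadratic residues among the 7: 3.

3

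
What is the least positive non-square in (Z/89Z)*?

3

(2/89) = +1, so 2 is a residue.
(3/89) = −1, so 3 is the smallest positive non-residue mod 89.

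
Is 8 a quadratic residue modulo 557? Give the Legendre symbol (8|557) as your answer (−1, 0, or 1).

Euler's criterion: (8/557) ≡ 8^278 (mod 557).
8^2 ≡ 64 (mod 557)
8^4 ≡ 197 (mod 557)
8^8 ≡ 376 (mod 557)
8^16 ≡ 455 (mod 557)
8^32 ≡ 378 (mod 557)
8^64 ≡ 292 (mod 557)
8^128 ≡ 43 (mod 557)
8^256 ≡ 178 (mod 557)
8^278 = 8^(256+16+4+2) ≡ 556 (mod 557).
Result is 556 ≡ −1, so (8/557) = −1.

-1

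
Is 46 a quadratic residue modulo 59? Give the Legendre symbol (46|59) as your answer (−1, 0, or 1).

Euler's criterion: (46/59) ≡ 46^29 (mod 59).
46^2 ≡ 51 (mod 59)
46^4 ≡ 5 (mod 59)
46^8 ≡ 25 (mod 59)
46^16 ≡ 35 (mod 59)
46^29 = 46^(16+8+4+1) ≡ 1 (mod 59).
Result is 1, so (46/59) = 1.

1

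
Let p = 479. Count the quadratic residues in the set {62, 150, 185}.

1

(62/479) = -1 → non-residue.
(150/479) = +1 → QR.
(185/479) = -1 → non-residue.
Total quadratic residues among the 3: 1.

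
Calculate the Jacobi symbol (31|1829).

0

Reciprocity: 31 ≡ 3 and 1829 ≡ 1 (mod 4), so (31/1829) = +(1829/31).
Reduce top mod 31: now compute (0/31).
Top reduces to 0: gcd > 1, so the symbol is 0.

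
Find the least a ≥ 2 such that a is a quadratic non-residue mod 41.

3

(2/41) = +1, so 2 is a residue.
(3/41) = −1, so 3 is the smallest positive non-residue mod 41.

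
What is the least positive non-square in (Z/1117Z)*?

(2/1117) = −1, so 2 is the smallest positive non-residue mod 1117.

2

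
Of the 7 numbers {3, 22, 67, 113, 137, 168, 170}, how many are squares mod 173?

(3/173) = -1 → non-residue.
(22/173) = +1 → QR.
(67/173) = +1 → QR.
(113/173) = +1 → QR.
(137/173) = +1 → QR.
(168/173) = -1 → non-residue.
(170/173) = -1 → non-residue.
Total quadratic residues among the 7: 4.

4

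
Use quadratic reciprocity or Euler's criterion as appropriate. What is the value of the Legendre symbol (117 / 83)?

First reduce: 117 ≡ 34 (mod 83).
Pull out 2: since 83 ≡ 3 (mod 8), (2/83) = -1.
Reciprocity: 17 ≡ 1 and 83 ≡ 3 (mod 4), so (17/83) = +(83/17).
Reduce top mod 17: now compute (15/17).
Reciprocity: 15 ≡ 3 and 17 ≡ 1 (mod 4), so (15/17) = +(17/15).
Reduce top mod 15: now compute (2/15).
Pull out 2: since 15 ≡ 7 (mod 8), (2/15) = +1.
Reached (1/15) = 1. Collecting the sign flips along the way, the symbol is -1.

-1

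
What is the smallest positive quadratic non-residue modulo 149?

2

(2/149) = −1, so 2 is the smallest positive non-residue mod 149.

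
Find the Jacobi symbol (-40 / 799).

-1

First reduce: -40 ≡ 759 (mod 799).
Reciprocity: 759 ≡ 3 and 799 ≡ 3 (mod 4), so (759/799) = −(799/759).
Reduce top mod 759: now compute (40/759).
Pull out 2^3: since 759 ≡ 7 (mod 8), (2/759) = +1, so (2/759)^3 = +1.
Reciprocity: 5 ≡ 1 and 759 ≡ 3 (mod 4), so (5/759) = +(759/5).
Reduce top mod 5: now compute (4/5).
Pull out 2^2: since 5 ≡ 5 (mod 8), (2/5) = -1, so (2/5)^2 = +1.
Reached (1/5) = 1. Collecting the sign flips along the way, the symbol is -1.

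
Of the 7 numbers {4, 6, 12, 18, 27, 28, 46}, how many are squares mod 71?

5

(4/71) = +1 → QR.
(6/71) = +1 → QR.
(12/71) = +1 → QR.
(18/71) = +1 → QR.
(27/71) = +1 → QR.
(28/71) = -1 → non-residue.
(46/71) = -1 → non-residue.
Total quadratic residues among the 7: 5.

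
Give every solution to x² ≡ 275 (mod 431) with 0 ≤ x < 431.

92, 339

Since 431 ≡ 3 (mod 4), a square root of 275 is 275^((431+1)/4) = 275^108 mod 431.
Repeated squaring: 275^2≡200, 275^4≡348, 275^8≡424, 275^16≡49, 275^32≡246, 275^64≡176 (mod 431).
275^108 = 275^(64+32+8+4) ≡ 92 (mod 431).
Check: 92² = 8464 ≡ 275 (mod 431). The two roots are 92 and 339.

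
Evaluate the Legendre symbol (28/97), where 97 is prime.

-1

Pull out 2^2: since 97 ≡ 1 (mod 8), (2/97) = +1, so (2/97)^2 = +1.
Reciprocity: 7 ≡ 3 and 97 ≡ 1 (mod 4), so (7/97) = +(97/7).
Reduce top mod 7: now compute (6/7).
Pull out 2: since 7 ≡ 7 (mod 8), (2/7) = +1.
Reciprocity: 3 ≡ 3 and 7 ≡ 3 (mod 4), so (3/7) = −(7/3).
Reduce top mod 3: now compute (1/3).
Reached (1/3) = 1. Collecting the sign flips along the way, the symbol is -1.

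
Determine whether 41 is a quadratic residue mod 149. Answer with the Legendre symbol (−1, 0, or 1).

-1

Reciprocity: 41 ≡ 1 and 149 ≡ 1 (mod 4), so (41/149) = +(149/41).
Reduce top mod 41: now compute (26/41).
Pull out 2: since 41 ≡ 1 (mod 8), (2/41) = +1.
Reciprocity: 13 ≡ 1 and 41 ≡ 1 (mod 4), so (13/41) = +(41/13).
Reduce top mod 13: now compute (2/13).
Pull out 2: since 13 ≡ 5 (mod 8), (2/13) = -1.
Reached (1/13) = 1. Collecting the sign flips along the way, the symbol is -1.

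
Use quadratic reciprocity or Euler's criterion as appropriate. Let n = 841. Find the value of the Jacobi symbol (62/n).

Pull out 2: since 841 ≡ 1 (mod 8), (2/841) = +1.
Reciprocity: 31 ≡ 3 and 841 ≡ 1 (mod 4), so (31/841) = +(841/31).
Reduce top mod 31: now compute (4/31).
Pull out 2^2: since 31 ≡ 7 (mod 8), (2/31) = +1, so (2/31)^2 = +1.
Reached (1/31) = 1. Collecting the sign flips along the way, the symbol is +1.

1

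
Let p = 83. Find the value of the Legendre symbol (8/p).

-1

Pull out 2^3: since 83 ≡ 3 (mod 8), (2/83) = -1, so (2/83)^3 = -1.
Reached (1/83) = 1. Collecting the sign flips along the way, the symbol is -1.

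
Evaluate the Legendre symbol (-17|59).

Euler's criterion: (-17/59) ≡ 42^29 (mod 59).
42^2 ≡ 53 (mod 59)
42^4 ≡ 36 (mod 59)
42^8 ≡ 57 (mod 59)
42^16 ≡ 4 (mod 59)
42^29 = 42^(16+8+4+1) ≡ 58 (mod 59).
Result is 58 ≡ −1, so (-17/59) = −1.

-1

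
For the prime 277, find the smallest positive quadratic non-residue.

2

(2/277) = −1, so 2 is the smallest positive non-residue mod 277.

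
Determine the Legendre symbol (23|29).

1

Reciprocity: 23 ≡ 3 and 29 ≡ 1 (mod 4), so (23/29) = +(29/23).
Reduce top mod 23: now compute (6/23).
Pull out 2: since 23 ≡ 7 (mod 8), (2/23) = +1.
Reciprocity: 3 ≡ 3 and 23 ≡ 3 (mod 4), so (3/23) = −(23/3).
Reduce top mod 3: now compute (2/3).
Pull out 2: since 3 ≡ 3 (mod 8), (2/3) = -1.
Reached (1/3) = 1. Collecting the sign flips along the way, the symbol is +1.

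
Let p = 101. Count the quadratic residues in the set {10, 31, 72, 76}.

(10/101) = -1 → non-residue.
(31/101) = +1 → QR.
(72/101) = -1 → non-residue.
(76/101) = +1 → QR.
Total quadratic residues among the 4: 2.

2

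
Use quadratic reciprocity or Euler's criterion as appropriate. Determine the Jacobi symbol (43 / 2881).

0

Reciprocity: 43 ≡ 3 and 2881 ≡ 1 (mod 4), so (43/2881) = +(2881/43).
Reduce top mod 43: now compute (0/43).
Top reduces to 0: gcd > 1, so the symbol is 0.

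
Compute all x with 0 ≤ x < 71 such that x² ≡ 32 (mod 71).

Since 71 ≡ 3 (mod 4), a square root of 32 is 32^((71+1)/4) = 32^18 mod 71.
Repeated squaring: 32^2≡30, 32^4≡48, 32^8≡32, 32^16≡30 (mod 71).
32^18 = 32^(16+2) ≡ 48 (mod 71).
Check: 48² = 2304 ≡ 32 (mod 71). The two roots are 23 and 48.

23, 48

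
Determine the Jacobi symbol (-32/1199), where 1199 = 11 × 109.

-1

First reduce: -32 ≡ 1167 (mod 1199).
Reciprocity: 1167 ≡ 3 and 1199 ≡ 3 (mod 4), so (1167/1199) = −(1199/1167).
Reduce top mod 1167: now compute (32/1167).
Pull out 2^5: since 1167 ≡ 7 (mod 8), (2/1167) = +1, so (2/1167)^5 = +1.
Reached (1/1167) = 1. Collecting the sign flips along the way, the symbol is -1.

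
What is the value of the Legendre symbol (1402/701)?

First reduce: 1402 ≡ 0 (mod 701).
Top reduces to 0: gcd > 1, so the symbol is 0.

0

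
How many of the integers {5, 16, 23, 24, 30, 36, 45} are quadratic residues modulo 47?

(5/47) = -1 → non-residue.
(16/47) = +1 → QR.
(23/47) = -1 → non-residue.
(24/47) = +1 → QR.
(30/47) = -1 → non-residue.
(36/47) = +1 → QR.
(45/47) = -1 → non-residue.
Total quadratic residues among the 7: 3.

3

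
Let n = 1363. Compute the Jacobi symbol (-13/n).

1

First reduce: -13 ≡ 1350 (mod 1363).
Pull out 2: since 1363 ≡ 3 (mod 8), (2/1363) = -1.
Reciprocity: 675 ≡ 3 and 1363 ≡ 3 (mod 4), so (675/1363) = −(1363/675).
Reduce top mod 675: now compute (13/675).
Reciprocity: 13 ≡ 1 and 675 ≡ 3 (mod 4), so (13/675) = +(675/13).
Reduce top mod 13: now compute (12/13).
Pull out 2^2: since 13 ≡ 5 (mod 8), (2/13) = -1, so (2/13)^2 = +1.
Reciprocity: 3 ≡ 3 and 13 ≡ 1 (mod 4), so (3/13) = +(13/3).
Reduce top mod 3: now compute (1/3).
Reached (1/3) = 1. Collecting the sign flips along the way, the symbol is +1.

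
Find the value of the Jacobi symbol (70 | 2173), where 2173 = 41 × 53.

-1

Pull out 2: since 2173 ≡ 5 (mod 8), (2/2173) = -1.
Reciprocity: 35 ≡ 3 and 2173 ≡ 1 (mod 4), so (35/2173) = +(2173/35).
Reduce top mod 35: now compute (3/35).
Reciprocity: 3 ≡ 3 and 35 ≡ 3 (mod 4), so (3/35) = −(35/3).
Reduce top mod 3: now compute (2/3).
Pull out 2: since 3 ≡ 3 (mod 8), (2/3) = -1.
Reached (1/3) = 1. Collecting the sign flips along the way, the symbol is -1.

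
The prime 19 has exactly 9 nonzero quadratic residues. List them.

1 4 5 6 7 9 11 16 17

Square k = 1,…,9 (k and 19−k give the same square):
1²=1, 2²=4, 3²=9, 4²=16, 5²≡6, 6²≡17, 7²≡11, 8²≡7, 9²≡5 (mod 19).
So the quadratic residues mod 19 are {1, 4, 5, 6, 7, 9, 11, 16, 17}.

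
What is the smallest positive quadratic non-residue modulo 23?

5

(2/23) = +1, so 2 is a residue.
(3/23) = +1, so 3 is a residue.
(4/23) = +1, so 4 is a residue.
(5/23) = −1, so 5 is the smallest positive non-residue mod 23.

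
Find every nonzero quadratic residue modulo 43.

1, 4, 6, 9, 10, 11, 13, 14, 15, 16, 17, 21, 23, 24, 25, 31, 35, 36, 38, 40, 41

Square k = 1,…,21 (k and 43−k give the same square):
1²=1, 2²=4, 3²=9, 4²=16, 5²=25, 6²=36, 7²≡6, 8²≡21, 9²≡38, 10²≡14, 11²≡35, 12²≡15, 13²≡40, 14²≡24, 15²≡10, 16²≡41, 17²≡31, 18²≡23, 19²≡17, 20²≡13, 21²≡11 (mod 43).
So the quadratic residues mod 43 are {1, 4, 6, 9, 10, 11, 13, 14, 15, 16, 17, 21, 23, 24, 25, 31, 35, 36, 38, 40, 41}.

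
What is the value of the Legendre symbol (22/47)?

-1

Pull out 2: since 47 ≡ 7 (mod 8), (2/47) = +1.
Reciprocity: 11 ≡ 3 and 47 ≡ 3 (mod 4), so (11/47) = −(47/11).
Reduce top mod 11: now compute (3/11).
Reciprocity: 3 ≡ 3 and 11 ≡ 3 (mod 4), so (3/11) = −(11/3).
Reduce top mod 3: now compute (2/3).
Pull out 2: since 3 ≡ 3 (mod 8), (2/3) = -1.
Reached (1/3) = 1. Collecting the sign flips along the way, the symbol is -1.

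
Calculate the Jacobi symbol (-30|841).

1

First reduce: -30 ≡ 811 (mod 841).
Reciprocity: 811 ≡ 3 and 841 ≡ 1 (mod 4), so (811/841) = +(841/811).
Reduce top mod 811: now compute (30/811).
Pull out 2: since 811 ≡ 3 (mod 8), (2/811) = -1.
Reciprocity: 15 ≡ 3 and 811 ≡ 3 (mod 4), so (15/811) = −(811/15).
Reduce top mod 15: now compute (1/15).
Reached (1/15) = 1. Collecting the sign flips along the way, the symbol is +1.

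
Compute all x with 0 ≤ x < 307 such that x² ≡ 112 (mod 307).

135, 172

Since 307 ≡ 3 (mod 4), a square root of 112 is 112^((307+1)/4) = 112^77 mod 307.
Repeated squaring: 112^2≡264, 112^4≡7, 112^8≡49, 112^16≡252, 112^32≡262, 112^64≡183 (mod 307).
112^77 = 112^(64+8+4+1) ≡ 135 (mod 307).
Check: 135² = 18225 ≡ 112 (mod 307). The two roots are 135 and 172.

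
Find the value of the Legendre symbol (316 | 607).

1

Pull out 2^2: since 607 ≡ 7 (mod 8), (2/607) = +1, so (2/607)^2 = +1.
Reciprocity: 79 ≡ 3 and 607 ≡ 3 (mod 4), so (79/607) = −(607/79).
Reduce top mod 79: now compute (54/79).
Pull out 2: since 79 ≡ 7 (mod 8), (2/79) = +1.
Reciprocity: 27 ≡ 3 and 79 ≡ 3 (mod 4), so (27/79) = −(79/27).
Reduce top mod 27: now compute (25/27).
Reciprocity: 25 ≡ 1 and 27 ≡ 3 (mod 4), so (25/27) = +(27/25).
Reduce top mod 25: now compute (2/25).
Pull out 2: since 25 ≡ 1 (mod 8), (2/25) = +1.
Reached (1/25) = 1. Collecting the sign flips along the way, the symbol is +1.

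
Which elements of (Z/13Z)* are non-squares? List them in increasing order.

2, 5, 6, 7, 8, 11

Square k = 1,…,6 (k and 13−k give the same square):
1²=1, 2²=4, 3²=9, 4²≡3, 5²≡12, 6²≡10 (mod 13).
The residues are {1, 3, 4, 9, 10, 12}; the non-residues are the remaining 6 nonzero classes.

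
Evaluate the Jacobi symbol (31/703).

Reciprocity: 31 ≡ 3 and 703 ≡ 3 (mod 4), so (31/703) = −(703/31).
Reduce top mod 31: now compute (21/31).
Reciprocity: 21 ≡ 1 and 31 ≡ 3 (mod 4), so (21/31) = +(31/21).
Reduce top mod 21: now compute (10/21).
Pull out 2: since 21 ≡ 5 (mod 8), (2/21) = -1.
Reciprocity: 5 ≡ 1 and 21 ≡ 1 (mod 4), so (5/21) = +(21/5).
Reduce top mod 5: now compute (1/5).
Reached (1/5) = 1. Collecting the sign flips along the way, the symbol is +1.

1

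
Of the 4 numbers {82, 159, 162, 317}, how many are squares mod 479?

1

(82/479) = -1 → non-residue.
(159/479) = -1 → non-residue.
(162/479) = +1 → QR.
(317/479) = -1 → non-residue.
Total quadratic residues among the 4: 1.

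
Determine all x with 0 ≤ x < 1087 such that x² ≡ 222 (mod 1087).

Since 1087 ≡ 3 (mod 4), a square root of 222 is 222^((1087+1)/4) = 222^272 mod 1087.
Repeated squaring: 222^2≡369, 222^4≡286, 222^8≡271, 222^16≡612, 222^32≡616, 222^64≡93, 222^128≡1040, 222^256≡35 (mod 1087).
222^272 = 222^(256+16) ≡ 767 (mod 1087).
Check: 767² = 588289 ≡ 222 (mod 1087). The two roots are 320 and 767.

320, 767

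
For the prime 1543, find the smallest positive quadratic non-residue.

(2/1543) = +1, so 2 is a residue.
(3/1543) = −1, so 3 is the smallest positive non-residue mod 1543.

3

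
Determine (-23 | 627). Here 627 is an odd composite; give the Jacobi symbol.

1

First reduce: -23 ≡ 604 (mod 627).
Pull out 2^2: since 627 ≡ 3 (mod 8), (2/627) = -1, so (2/627)^2 = +1.
Reciprocity: 151 ≡ 3 and 627 ≡ 3 (mod 4), so (151/627) = −(627/151).
Reduce top mod 151: now compute (23/151).
Reciprocity: 23 ≡ 3 and 151 ≡ 3 (mod 4), so (23/151) = −(151/23).
Reduce top mod 23: now compute (13/23).
Reciprocity: 13 ≡ 1 and 23 ≡ 3 (mod 4), so (13/23) = +(23/13).
Reduce top mod 13: now compute (10/13).
Pull out 2: since 13 ≡ 5 (mod 8), (2/13) = -1.
Reciprocity: 5 ≡ 1 and 13 ≡ 1 (mod 4), so (5/13) = +(13/5).
Reduce top mod 5: now compute (3/5).
Reciprocity: 3 ≡ 3 and 5 ≡ 1 (mod 4), so (3/5) = +(5/3).
Reduce top mod 3: now compute (2/3).
Pull out 2: since 3 ≡ 3 (mod 8), (2/3) = -1.
Reached (1/3) = 1. Collecting the sign flips along the way, the symbol is +1.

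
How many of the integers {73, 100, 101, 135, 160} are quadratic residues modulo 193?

2

(73/193) = -1 → non-residue.
(100/193) = +1 → QR.
(101/193) = +1 → QR.
(135/193) = -1 → non-residue.
(160/193) = -1 → non-residue.
Total quadratic residues among the 5: 2.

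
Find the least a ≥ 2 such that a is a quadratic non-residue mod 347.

(2/347) = −1, so 2 is the smallest positive non-residue mod 347.

2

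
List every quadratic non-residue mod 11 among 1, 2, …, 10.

Square k = 1,…,5 (k and 11−k give the same square):
1²=1, 2²=4, 3²=9, 4²≡5, 5²≡3 (mod 11).
The residues are {1, 3, 4, 5, 9}; the non-residues are the remaining 5 nonzero classes.

2,6,7,8,10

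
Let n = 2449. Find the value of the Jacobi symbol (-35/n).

-1

First reduce: -35 ≡ 2414 (mod 2449).
Pull out 2: since 2449 ≡ 1 (mod 8), (2/2449) = +1.
Reciprocity: 1207 ≡ 3 and 2449 ≡ 1 (mod 4), so (1207/2449) = +(2449/1207).
Reduce top mod 1207: now compute (35/1207).
Reciprocity: 35 ≡ 3 and 1207 ≡ 3 (mod 4), so (35/1207) = −(1207/35).
Reduce top mod 35: now compute (17/35).
Reciprocity: 17 ≡ 1 and 35 ≡ 3 (mod 4), so (17/35) = +(35/17).
Reduce top mod 17: now compute (1/17).
Reached (1/17) = 1. Collecting the sign flips along the way, the symbol is -1.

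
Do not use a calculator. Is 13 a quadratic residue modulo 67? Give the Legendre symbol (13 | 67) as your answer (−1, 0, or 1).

Reciprocity: 13 ≡ 1 and 67 ≡ 3 (mod 4), so (13/67) = +(67/13).
Reduce top mod 13: now compute (2/13).
Pull out 2: since 13 ≡ 5 (mod 8), (2/13) = -1.
Reached (1/13) = 1. Collecting the sign flips along the way, the symbol is -1.

-1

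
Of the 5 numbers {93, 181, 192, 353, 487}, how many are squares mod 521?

1

(93/521) = -1 → non-residue.
(181/521) = -1 → non-residue.
(192/521) = -1 → non-residue.
(353/521) = +1 → QR.
(487/521) = -1 → non-residue.
Total quadratic residues among the 5: 1.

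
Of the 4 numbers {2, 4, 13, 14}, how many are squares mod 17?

(2/17) = +1 → QR.
(4/17) = +1 → QR.
(13/17) = +1 → QR.
(14/17) = -1 → non-residue.
Total quadratic residues among the 4: 3.

3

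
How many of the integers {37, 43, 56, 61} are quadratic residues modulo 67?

(37/67) = +1 → QR.
(43/67) = -1 → non-residue.
(56/67) = +1 → QR.
(61/67) = -1 → non-residue.
Total quadratic residues among the 4: 2.

2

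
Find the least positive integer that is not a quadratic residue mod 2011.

2

(2/2011) = −1, so 2 is the smallest positive non-residue mod 2011.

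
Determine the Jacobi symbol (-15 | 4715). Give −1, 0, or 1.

First reduce: -15 ≡ 4700 (mod 4715).
Pull out 2^2: since 4715 ≡ 3 (mod 8), (2/4715) = -1, so (2/4715)^2 = +1.
Reciprocity: 1175 ≡ 3 and 4715 ≡ 3 (mod 4), so (1175/4715) = −(4715/1175).
Reduce top mod 1175: now compute (15/1175).
Reciprocity: 15 ≡ 3 and 1175 ≡ 3 (mod 4), so (15/1175) = −(1175/15).
Reduce top mod 15: now compute (5/15).
Reciprocity: 5 ≡ 1 and 15 ≡ 3 (mod 4), so (5/15) = +(15/5).
Reduce top mod 5: now compute (0/5).
Top reduces to 0: gcd > 1, so the symbol is 0.

0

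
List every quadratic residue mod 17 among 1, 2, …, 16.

1,2,4,8,9,13,15,16

Square k = 1,…,8 (k and 17−k give the same square):
1²=1, 2²=4, 3²=9, 4²=16, 5²≡8, 6²≡2, 7²≡15, 8²≡13 (mod 17).
So the quadratic residues mod 17 are {1, 2, 4, 8, 9, 13, 15, 16}.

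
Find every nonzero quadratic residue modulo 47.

1, 2, 3, 4, 6, 7, 8, 9, 12, 14, 16, 17, 18, 21, 24, 25, 27, 28, 32, 34, 36, 37, 42

Square k = 1,…,23 (k and 47−k give the same square):
1²=1, 2²=4, 3²=9, 4²=16, 5²=25, 6²=36, 7²≡2, 8²≡17, 9²≡34, 10²≡6, 11²≡27, 12²≡3, 13²≡28, 14²≡8, 15²≡37, 16²≡21, 17²≡7, 18²≡42, 19²≡32, 20²≡24, 21²≡18, 22²≡14, 23²≡12 (mod 47).
So the quadratic residues mod 47 are {1, 2, 3, 4, 6, 7, 8, 9, 12, 14, 16, 17, 18, 21, 24, 25, 27, 28, 32, 34, 36, 37, 42}.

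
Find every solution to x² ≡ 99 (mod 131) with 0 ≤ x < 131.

19, 112

Since 131 ≡ 3 (mod 4), a square root of 99 is 99^((131+1)/4) = 99^33 mod 131.
Repeated squaring: 99^2≡107, 99^4≡52, 99^8≡84, 99^16≡113, 99^32≡62 (mod 131).
99^33 = 99^(32+1) ≡ 112 (mod 131).
Check: 112² = 12544 ≡ 99 (mod 131). The two roots are 19 and 112.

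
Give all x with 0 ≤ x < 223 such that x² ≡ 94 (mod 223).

Since 223 ≡ 3 (mod 4), a square root of 94 is 94^((223+1)/4) = 94^56 mod 223.
Repeated squaring: 94^2≡139, 94^4≡143, 94^8≡156, 94^16≡29, 94^32≡172 (mod 223).
94^56 = 94^(32+16+8) ≡ 81 (mod 223).
Check: 81² = 6561 ≡ 94 (mod 223). The two roots are 81 and 142.

81, 142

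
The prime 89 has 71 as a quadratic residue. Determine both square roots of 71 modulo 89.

89 ≡ 1 (mod 4), so we find a root by search.
Trying successive values, 31² = 961 ≡ 71 (mod 89). The other root is 89 − 31 = 58.

31, 58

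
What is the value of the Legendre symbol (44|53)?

1

Pull out 2^2: since 53 ≡ 5 (mod 8), (2/53) = -1, so (2/53)^2 = +1.
Reciprocity: 11 ≡ 3 and 53 ≡ 1 (mod 4), so (11/53) = +(53/11).
Reduce top mod 11: now compute (9/11).
Reciprocity: 9 ≡ 1 and 11 ≡ 3 (mod 4), so (9/11) = +(11/9).
Reduce top mod 9: now compute (2/9).
Pull out 2: since 9 ≡ 1 (mod 8), (2/9) = +1.
Reached (1/9) = 1. Collecting the sign flips along the way, the symbol is +1.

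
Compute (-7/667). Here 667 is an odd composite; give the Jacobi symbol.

First reduce: -7 ≡ 660 (mod 667).
Pull out 2^2: since 667 ≡ 3 (mod 8), (2/667) = -1, so (2/667)^2 = +1.
Reciprocity: 165 ≡ 1 and 667 ≡ 3 (mod 4), so (165/667) = +(667/165).
Reduce top mod 165: now compute (7/165).
Reciprocity: 7 ≡ 3 and 165 ≡ 1 (mod 4), so (7/165) = +(165/7).
Reduce top mod 7: now compute (4/7).
Pull out 2^2: since 7 ≡ 7 (mod 8), (2/7) = +1, so (2/7)^2 = +1.
Reached (1/7) = 1. Collecting the sign flips along the way, the symbol is +1.

1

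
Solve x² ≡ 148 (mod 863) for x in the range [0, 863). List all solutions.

60, 803

Since 863 ≡ 3 (mod 4), a square root of 148 is 148^((863+1)/4) = 148^216 mod 863.
Repeated squaring: 148^2≡329, 148^4≡366, 148^8≡191, 148^16≡235, 148^32≡856, 148^64≡49, 148^128≡675 (mod 863).
148^216 = 148^(128+64+16+8) ≡ 803 (mod 863).
Check: 803² = 644809 ≡ 148 (mod 863). The two roots are 60 and 803.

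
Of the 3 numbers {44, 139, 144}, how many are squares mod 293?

1

(44/293) = -1 → non-residue.
(139/293) = -1 → non-residue.
(144/293) = +1 → QR.
Total quadratic residues among the 3: 1.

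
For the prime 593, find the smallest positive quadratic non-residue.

(2/593) = +1, so 2 is a residue.
(3/593) = −1, so 3 is the smallest positive non-residue mod 593.

3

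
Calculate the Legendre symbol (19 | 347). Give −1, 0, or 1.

-1

Reciprocity: 19 ≡ 3 and 347 ≡ 3 (mod 4), so (19/347) = −(347/19).
Reduce top mod 19: now compute (5/19).
Reciprocity: 5 ≡ 1 and 19 ≡ 3 (mod 4), so (5/19) = +(19/5).
Reduce top mod 5: now compute (4/5).
Pull out 2^2: since 5 ≡ 5 (mod 8), (2/5) = -1, so (2/5)^2 = +1.
Reached (1/5) = 1. Collecting the sign flips along the way, the symbol is -1.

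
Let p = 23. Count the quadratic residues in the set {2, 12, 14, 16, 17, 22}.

3

(2/23) = +1 → QR.
(12/23) = +1 → QR.
(14/23) = -1 → non-residue.
(16/23) = +1 → QR.
(17/23) = -1 → non-residue.
(22/23) = -1 → non-residue.
Total quadratic residues among the 6: 3.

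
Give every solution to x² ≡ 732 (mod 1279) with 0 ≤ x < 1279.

Since 1279 ≡ 3 (mod 4), a square root of 732 is 732^((1279+1)/4) = 732^320 mod 1279.
Repeated squaring: 732^2≡1202, 732^4≡813, 732^8≡1005, 732^16≡894, 732^32≡1140, 732^64≡136, 732^128≡590, 732^256≡212 (mod 1279).
732^320 = 732^(256+64) ≡ 694 (mod 1279).
Check: 694² = 481636 ≡ 732 (mod 1279). The two roots are 585 and 694.

585, 694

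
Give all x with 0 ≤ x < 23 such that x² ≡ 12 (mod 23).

Since 23 ≡ 3 (mod 4), a square root of 12 is 12^((23+1)/4) = 12^6 mod 23.
Repeated squaring: 12^2≡6, 12^4≡13 (mod 23).
12^6 = 12^(4+2) ≡ 9 (mod 23).
Check: 9² = 81 ≡ 12 (mod 23). The two roots are 9 and 14.

9, 14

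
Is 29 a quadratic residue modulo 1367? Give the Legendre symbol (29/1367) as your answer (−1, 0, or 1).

Reciprocity: 29 ≡ 1 and 1367 ≡ 3 (mod 4), so (29/1367) = +(1367/29).
Reduce top mod 29: now compute (4/29).
Pull out 2^2: since 29 ≡ 5 (mod 8), (2/29) = -1, so (2/29)^2 = +1.
Reached (1/29) = 1. Collecting the sign flips along the way, the symbol is +1.

1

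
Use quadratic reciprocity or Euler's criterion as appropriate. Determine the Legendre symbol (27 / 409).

1

Reciprocity: 27 ≡ 3 and 409 ≡ 1 (mod 4), so (27/409) = +(409/27).
Reduce top mod 27: now compute (4/27).
Pull out 2^2: since 27 ≡ 3 (mod 8), (2/27) = -1, so (2/27)^2 = +1.
Reached (1/27) = 1. Collecting the sign flips along the way, the symbol is +1.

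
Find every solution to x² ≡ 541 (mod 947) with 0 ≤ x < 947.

Since 947 ≡ 3 (mod 4), a square root of 541 is 541^((947+1)/4) = 541^237 mod 947.
Repeated squaring: 541^2≡58, 541^4≡523, 541^8≡793, 541^16≡41, 541^32≡734, 541^64≡860, 541^128≡940 (mod 947).
541^237 = 541^(128+64+32+8+4+1) ≡ 283 (mod 947).
Check: 283² = 80089 ≡ 541 (mod 947). The two roots are 283 and 664.

283, 664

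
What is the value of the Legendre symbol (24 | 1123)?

1

Pull out 2^3: since 1123 ≡ 3 (mod 8), (2/1123) = -1, so (2/1123)^3 = -1.
Reciprocity: 3 ≡ 3 and 1123 ≡ 3 (mod 4), so (3/1123) = −(1123/3).
Reduce top mod 3: now compute (1/3).
Reached (1/3) = 1. Collecting the sign flips along the way, the symbol is +1.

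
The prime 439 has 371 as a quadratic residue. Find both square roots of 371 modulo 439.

Since 439 ≡ 3 (mod 4), a square root of 371 is 371^((439+1)/4) = 371^110 mod 439.
Repeated squaring: 371^2≡234, 371^4≡320, 371^8≡113, 371^16≡38, 371^32≡127, 371^64≡325 (mod 439).
371^110 = 371^(64+32+8+4+2) ≡ 69 (mod 439).
Check: 69² = 4761 ≡ 371 (mod 439). The two roots are 69 and 370.

69, 370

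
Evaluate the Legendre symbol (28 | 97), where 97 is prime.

-1

Euler's criterion: (28/97) ≡ 28^48 (mod 97).
28^2 ≡ 8 (mod 97)
28^4 ≡ 64 (mod 97)
28^8 ≡ 22 (mod 97)
28^16 ≡ 96 (mod 97)
28^32 ≡ 1 (mod 97)
28^48 = 28^(32+16) ≡ 96 (mod 97).
Result is 96 ≡ −1, so (28/97) = −1.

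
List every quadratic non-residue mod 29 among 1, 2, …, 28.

Square k = 1,…,14 (k and 29−k give the same square):
1²=1, 2²=4, 3²=9, 4²=16, 5²=25, 6²≡7, 7²≡20, 8²≡6, 9²≡23, 10²≡13, 11²≡5, 12²≡28, 13²≡24, 14²≡22 (mod 29).
The residues are {1, 4, 5, 6, 7, 9, 13, 16, 20, 22, 23, 24, 25, 28}; the non-residues are the remaining 14 nonzero classes.

2,3,8,10,11,12,14,15,17,18,19,21,26,27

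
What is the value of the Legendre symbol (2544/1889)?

1

First reduce: 2544 ≡ 655 (mod 1889).
Reciprocity: 655 ≡ 3 and 1889 ≡ 1 (mod 4), so (655/1889) = +(1889/655).
Reduce top mod 655: now compute (579/655).
Reciprocity: 579 ≡ 3 and 655 ≡ 3 (mod 4), so (579/655) = −(655/579).
Reduce top mod 579: now compute (76/579).
Pull out 2^2: since 579 ≡ 3 (mod 8), (2/579) = -1, so (2/579)^2 = +1.
Reciprocity: 19 ≡ 3 and 579 ≡ 3 (mod 4), so (19/579) = −(579/19).
Reduce top mod 19: now compute (9/19).
Reciprocity: 9 ≡ 1 and 19 ≡ 3 (mod 4), so (9/19) = +(19/9).
Reduce top mod 9: now compute (1/9).
Reached (1/9) = 1. Collecting the sign flips along the way, the symbol is +1.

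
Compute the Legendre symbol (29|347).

Reciprocity: 29 ≡ 1 and 347 ≡ 3 (mod 4), so (29/347) = +(347/29).
Reduce top mod 29: now compute (28/29).
Pull out 2^2: since 29 ≡ 5 (mod 8), (2/29) = -1, so (2/29)^2 = +1.
Reciprocity: 7 ≡ 3 and 29 ≡ 1 (mod 4), so (7/29) = +(29/7).
Reduce top mod 7: now compute (1/7).
Reached (1/7) = 1. Collecting the sign flips along the way, the symbol is +1.

1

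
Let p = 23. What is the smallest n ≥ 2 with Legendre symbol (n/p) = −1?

(2/23) = +1, so 2 is a residue.
(3/23) = +1, so 3 is a residue.
(4/23) = +1, so 4 is a residue.
(5/23) = −1, so 5 is the smallest positive non-residue mod 23.

5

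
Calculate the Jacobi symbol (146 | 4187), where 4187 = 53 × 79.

1

Pull out 2: since 4187 ≡ 3 (mod 8), (2/4187) = -1.
Reciprocity: 73 ≡ 1 and 4187 ≡ 3 (mod 4), so (73/4187) = +(4187/73).
Reduce top mod 73: now compute (26/73).
Pull out 2: since 73 ≡ 1 (mod 8), (2/73) = +1.
Reciprocity: 13 ≡ 1 and 73 ≡ 1 (mod 4), so (13/73) = +(73/13).
Reduce top mod 13: now compute (8/13).
Pull out 2^3: since 13 ≡ 5 (mod 8), (2/13) = -1, so (2/13)^3 = -1.
Reached (1/13) = 1. Collecting the sign flips along the way, the symbol is +1.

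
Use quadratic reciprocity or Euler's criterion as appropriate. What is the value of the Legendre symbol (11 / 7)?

First reduce: 11 ≡ 4 (mod 7).
Pull out 2^2: since 7 ≡ 7 (mod 8), (2/7) = +1, so (2/7)^2 = +1.
Reached (1/7) = 1. Collecting the sign flips along the way, the symbol is +1.

1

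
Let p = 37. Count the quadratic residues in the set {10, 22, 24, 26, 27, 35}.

3

(10/37) = +1 → QR.
(22/37) = -1 → non-residue.
(24/37) = -1 → non-residue.
(26/37) = +1 → QR.
(27/37) = +1 → QR.
(35/37) = -1 → non-residue.
Total quadratic residues among the 6: 3.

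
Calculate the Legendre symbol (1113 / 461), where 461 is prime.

Euler's criterion: (1113/461) ≡ 191^230 (mod 461).
191^2 ≡ 62 (mod 461)
191^4 ≡ 156 (mod 461)
191^8 ≡ 364 (mod 461)
191^16 ≡ 189 (mod 461)
191^32 ≡ 224 (mod 461)
191^64 ≡ 388 (mod 461)
191^128 ≡ 258 (mod 461)
191^230 = 191^(128+64+32+4+2) ≡ 1 (mod 461).
Result is 1, so (1113/461) = 1.

1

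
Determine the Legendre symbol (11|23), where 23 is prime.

Euler's criterion: (11/23) ≡ 11^11 (mod 23).
11^2 ≡ 6 (mod 23)
11^4 ≡ 13 (mod 23)
11^8 ≡ 8 (mod 23)
11^11 = 11^(8+2+1) ≡ 22 (mod 23).
Result is 22 ≡ −1, so (11/23) = −1.

-1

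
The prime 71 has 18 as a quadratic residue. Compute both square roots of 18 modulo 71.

35, 36

Since 71 ≡ 3 (mod 4), a square root of 18 is 18^((71+1)/4) = 18^18 mod 71.
Repeated squaring: 18^2≡40, 18^4≡38, 18^8≡24, 18^16≡8 (mod 71).
18^18 = 18^(16+2) ≡ 36 (mod 71).
Check: 36² = 1296 ≡ 18 (mod 71). The two roots are 35 and 36.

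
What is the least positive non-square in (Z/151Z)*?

(2/151) = +1, so 2 is a residue.
(3/151) = −1, so 3 is the smallest positive non-residue mod 151.

3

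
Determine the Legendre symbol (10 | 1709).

Pull out 2: since 1709 ≡ 5 (mod 8), (2/1709) = -1.
Reciprocity: 5 ≡ 1 and 1709 ≡ 1 (mod 4), so (5/1709) = +(1709/5).
Reduce top mod 5: now compute (4/5).
Pull out 2^2: since 5 ≡ 5 (mod 8), (2/5) = -1, so (2/5)^2 = +1.
Reached (1/5) = 1. Collecting the sign flips along the way, the symbol is -1.

-1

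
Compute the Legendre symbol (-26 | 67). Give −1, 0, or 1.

-1

First reduce: -26 ≡ 41 (mod 67).
Reciprocity: 41 ≡ 1 and 67 ≡ 3 (mod 4), so (41/67) = +(67/41).
Reduce top mod 41: now compute (26/41).
Pull out 2: since 41 ≡ 1 (mod 8), (2/41) = +1.
Reciprocity: 13 ≡ 1 and 41 ≡ 1 (mod 4), so (13/41) = +(41/13).
Reduce top mod 13: now compute (2/13).
Pull out 2: since 13 ≡ 5 (mod 8), (2/13) = -1.
Reached (1/13) = 1. Collecting the sign flips along the way, the symbol is -1.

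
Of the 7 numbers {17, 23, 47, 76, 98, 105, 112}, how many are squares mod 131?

(17/131) = -1 → non-residue.
(23/131) = -1 → non-residue.
(47/131) = -1 → non-residue.
(76/131) = -1 → non-residue.
(98/131) = -1 → non-residue.
(105/131) = +1 → QR.
(112/131) = +1 → QR.
Total quadratic residues among the 7: 2.

2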